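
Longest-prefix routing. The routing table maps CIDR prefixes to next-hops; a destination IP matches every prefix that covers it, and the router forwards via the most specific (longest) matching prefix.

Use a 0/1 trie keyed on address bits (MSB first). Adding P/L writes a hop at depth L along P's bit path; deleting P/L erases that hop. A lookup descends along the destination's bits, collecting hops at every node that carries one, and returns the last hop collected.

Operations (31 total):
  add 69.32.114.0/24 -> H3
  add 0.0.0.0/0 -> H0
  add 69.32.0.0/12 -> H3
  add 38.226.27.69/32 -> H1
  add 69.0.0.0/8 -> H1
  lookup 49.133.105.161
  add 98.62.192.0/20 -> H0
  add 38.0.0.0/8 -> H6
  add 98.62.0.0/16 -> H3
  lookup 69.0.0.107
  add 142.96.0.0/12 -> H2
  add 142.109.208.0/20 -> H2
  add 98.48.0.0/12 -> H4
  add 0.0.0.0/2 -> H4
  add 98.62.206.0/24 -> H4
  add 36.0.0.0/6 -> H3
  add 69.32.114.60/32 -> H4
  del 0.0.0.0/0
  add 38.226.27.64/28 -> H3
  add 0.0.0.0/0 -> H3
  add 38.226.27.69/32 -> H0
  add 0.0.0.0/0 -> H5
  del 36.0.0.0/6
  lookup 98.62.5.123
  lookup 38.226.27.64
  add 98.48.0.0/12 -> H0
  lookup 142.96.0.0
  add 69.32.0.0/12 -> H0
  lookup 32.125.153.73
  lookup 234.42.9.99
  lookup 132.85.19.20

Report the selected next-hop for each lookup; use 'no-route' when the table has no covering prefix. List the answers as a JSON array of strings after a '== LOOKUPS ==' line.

Apply in order:
  add 69.32.114.0/24 -> H3 at depth 24
  add 0.0.0.0/0 -> H0 at depth 0
  add 69.32.0.0/12 -> H3 at depth 12
  add 38.226.27.69/32 -> H1 at depth 32
  add 69.0.0.0/8 -> H1 at depth 8
  lookup 49.133.105.161: bits 001 walk d0:H0→d1:-→d2:-→d3:- -> H0
  add 98.62.192.0/20 -> H0 at depth 20
  add 38.0.0.0/8 -> H6 at depth 8
  add 98.62.0.0/16 -> H3 at depth 16
  lookup 69.0.0.107: bits 0100010100 walk d0:H0→d1:-→d2:-→d3:-→d4:-→d5:-→d6:-→d7:-→d8:H1→d9:-→d10:- -> H1
  add 142.96.0.0/12 -> H2 at depth 12
  add 142.109.208.0/20 -> H2 at depth 20
  add 98.48.0.0/12 -> H4 at depth 12
  add 0.0.0.0/2 -> H4 at depth 2
  add 98.62.206.0/24 -> H4 at depth 24
  add 36.0.0.0/6 -> H3 at depth 6
  add 69.32.114.60/32 -> H4 at depth 32
  del 0.0.0.0/0 (clear depth 0)
  add 38.226.27.64/28 -> H3 at depth 28
  add 0.0.0.0/0 -> H3 at depth 0
  add 38.226.27.69/32 -> H0 at depth 32
  add 0.0.0.0/0 -> H5 at depth 0
  del 36.0.0.0/6 (clear depth 6)
  lookup 98.62.5.123: bits 0110001000111110 walk d0:H5→d1:-→d2:-→d3:-→d4:-→d5:-→d6:-→d7:-→d8:-→d9:-→d10:-→d11:-→d12:H4→d13:-→d14:-→d15:-→d16:H3 -> H3
  lookup 38.226.27.64: bits 00100110111000100001101101000 walk d0:H5→d1:-→d2:H4→d3:-→d4:-→d5:-→d6:-→d7:-→d8:H6→d9:-→d10:-→d11:-→d12:-→d13:-→d14:-→d15:-→d16:-→d17:-→d18:-→d19:-→d20:-→d21:-→d22:-→d23:-→d24:-→d25:-→d26:-→d27:-→d28:H3→d29:- -> H3
  add 98.48.0.0/12 -> H0 at depth 12
  lookup 142.96.0.0: bits 100011100110 walk d0:H5→d1:-→d2:-→d3:-→d4:-→d5:-→d6:-→d7:-→d8:-→d9:-→d10:-→d11:-→d12:H2 -> H2
  add 69.32.0.0/12 -> H0 at depth 12
  lookup 32.125.153.73: bits 00100 walk d0:H5→d1:-→d2:H4→d3:-→d4:-→d5:- -> H4
  lookup 234.42.9.99: bits 1 walk d0:H5→d1:- -> H5
  lookup 132.85.19.20: bits 1000 walk d0:H5→d1:-→d2:-→d3:-→d4:- -> H5

== LOOKUPS ==
["H0","H1","H3","H3","H2","H4","H5","H5"]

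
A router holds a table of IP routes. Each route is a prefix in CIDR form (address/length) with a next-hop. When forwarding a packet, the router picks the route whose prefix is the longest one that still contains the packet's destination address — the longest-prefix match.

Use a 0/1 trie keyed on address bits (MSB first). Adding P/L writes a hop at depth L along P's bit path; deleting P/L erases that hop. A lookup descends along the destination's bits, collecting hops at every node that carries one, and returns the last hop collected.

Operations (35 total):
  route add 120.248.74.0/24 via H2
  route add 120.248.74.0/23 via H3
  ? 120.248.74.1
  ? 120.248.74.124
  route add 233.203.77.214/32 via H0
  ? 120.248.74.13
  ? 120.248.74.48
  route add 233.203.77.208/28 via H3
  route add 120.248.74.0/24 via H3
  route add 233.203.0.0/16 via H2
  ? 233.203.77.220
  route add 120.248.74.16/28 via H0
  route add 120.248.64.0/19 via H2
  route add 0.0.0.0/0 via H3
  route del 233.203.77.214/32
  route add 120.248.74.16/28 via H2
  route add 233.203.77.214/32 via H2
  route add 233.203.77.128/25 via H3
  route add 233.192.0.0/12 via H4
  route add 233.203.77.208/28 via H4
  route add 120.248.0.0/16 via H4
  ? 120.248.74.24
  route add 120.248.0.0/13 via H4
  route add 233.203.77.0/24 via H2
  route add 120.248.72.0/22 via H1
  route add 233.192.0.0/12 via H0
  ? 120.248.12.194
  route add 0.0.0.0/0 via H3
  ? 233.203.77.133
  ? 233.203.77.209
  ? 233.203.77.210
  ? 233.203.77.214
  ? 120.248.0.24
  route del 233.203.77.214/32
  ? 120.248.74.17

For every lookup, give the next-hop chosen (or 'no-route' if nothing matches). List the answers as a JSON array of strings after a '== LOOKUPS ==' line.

Trace:
  add 120.248.74.0/24 -> H2 at depth 24
  add 120.248.74.0/23 -> H3 at depth 23
  lookup 120.248.74.1: bits 011110001111100001001010 walk d0:-→d1:-→d2:-→d3:-→d4:-→d5:-→d6:-→d7:-→d8:-→d9:-→d10:-→d11:-→d12:-→d13:-→d14:-→d15:-→d16:-→d17:-→d18:-→d19:-→d20:-→d21:-→d22:-→d23:H3→d24:H2 -> H2
  lookup 120.248.74.124: bits 011110001111100001001010 walk d0:-→d1:-→d2:-→d3:-→d4:-→d5:-→d6:-→d7:-→d8:-→d9:-→d10:-→d11:-→d12:-→d13:-→d14:-→d15:-→d16:-→d17:-→d18:-→d19:-→d20:-→d21:-→d22:-→d23:H3→d24:H2 -> H2
  add 233.203.77.214/32 -> H0 at depth 32
  lookup 120.248.74.13: bits 011110001111100001001010 walk d0:-→d1:-→d2:-→d3:-→d4:-→d5:-→d6:-→d7:-→d8:-→d9:-→d10:-→d11:-→d12:-→d13:-→d14:-→d15:-→d16:-→d17:-→d18:-→d19:-→d20:-→d21:-→d22:-→d23:H3→d24:H2 -> H2
  lookup 120.248.74.48: bits 011110001111100001001010 walk d0:-→d1:-→d2:-→d3:-→d4:-→d5:-→d6:-→d7:-→d8:-→d9:-→d10:-→d11:-→d12:-→d13:-→d14:-→d15:-→d16:-→d17:-→d18:-→d19:-→d20:-→d21:-→d22:-→d23:H3→d24:H2 -> H2
  add 233.203.77.208/28 -> H3 at depth 28
  add 120.248.74.0/24 -> H3 at depth 24
  add 233.203.0.0/16 -> H2 at depth 16
  lookup 233.203.77.220: bits 1110100111001011010011011101 walk d0:-→d1:-→d2:-→d3:-→d4:-→d5:-→d6:-→d7:-→d8:-→d9:-→d10:-→d11:-→d12:-→d13:-→d14:-→d15:-→d16:H2→d17:-→d18:-→d19:-→d20:-→d21:-→d22:-→d23:-→d24:-→d25:-→d26:-→d27:-→d28:H3 -> H3
  add 120.248.74.16/28 -> H0 at depth 28
  add 120.248.64.0/19 -> H2 at depth 19
  add 0.0.0.0/0 -> H3 at depth 0
  - 233.203.77.214/32 clear@32
  add 120.248.74.16/28 -> H2 at depth 28
  add 233.203.77.214/32 -> H2 at depth 32
  add 233.203.77.128/25 -> H3 at depth 25
  add 233.192.0.0/12 -> H4 at depth 12
  add 233.203.77.208/28 -> H4 at depth 28
  add 120.248.0.0/16 -> H4 at depth 16
  lookup 120.248.74.24: bits 0111100011111000010010100001 walk d0:H3→d1:-→d2:-→d3:-→d4:-→d5:-→d6:-→d7:-→d8:-→d9:-→d10:-→d11:-→d12:-→d13:-→d14:-→d15:-→d16:H4→d17:-→d18:-→d19:H2→d20:-→d21:-→d22:-→d23:H3→d24:H3→d25:-→d26:-→d27:-→d28:H2 -> H2
  add 120.248.0.0/13 -> H4 at depth 13
  add 233.203.77.0/24 -> H2 at depth 24
  add 120.248.72.0/22 -> H1 at depth 22
  add 233.192.0.0/12 -> H0 at depth 12
  lookup 120.248.12.194: bits 01111000111110000 walk d0:H3→d1:-→d2:-→d3:-→d4:-→d5:-→d6:-→d7:-→d8:-→d9:-→d10:-→d11:-→d12:-→d13:H4→d14:-→d15:-→d16:H4→d17:- -> H4
  add 0.0.0.0/0 -> H3 at depth 0
  lookup 233.203.77.133: bits 1110100111001011010011011 walk d0:H3→d1:-→d2:-→d3:-→d4:-→d5:-→d6:-→d7:-→d8:-→d9:-→d10:-→d11:-→d12:H0→d13:-→d14:-→d15:-→d16:H2→d17:-→d18:-→d19:-→d20:-→d21:-→d22:-→d23:-→d24:H2→d25:H3 -> H3
  lookup 233.203.77.209: bits 11101001110010110100110111010 walk d0:H3→d1:-→d2:-→d3:-→d4:-→d5:-→d6:-→d7:-→d8:-→d9:-→d10:-→d11:-→d12:H0→d13:-→d14:-→d15:-→d16:H2→d17:-→d18:-→d19:-→d20:-→d21:-→d22:-→d23:-→d24:H2→d25:H3→d26:-→d27:-→d28:H4→d29:- -> H4
  lookup 233.203.77.210: bits 11101001110010110100110111010 walk d0:H3→d1:-→d2:-→d3:-→d4:-→d5:-→d6:-→d7:-→d8:-→d9:-→d10:-→d11:-→d12:H0→d13:-→d14:-→d15:-→d16:H2→d17:-→d18:-→d19:-→d20:-→d21:-→d22:-→d23:-→d24:H2→d25:H3→d26:-→d27:-→d28:H4→d29:- -> H4
  lookup 233.203.77.214: bits 11101001110010110100110111010110 walk d0:H3→d1:-→d2:-→d3:-→d4:-→d5:-→d6:-→d7:-→d8:-→d9:-→d10:-→d11:-→d12:H0→d13:-→d14:-→d15:-→d16:H2→d17:-→d18:-→d19:-→d20:-→d21:-→d22:-→d23:-→d24:H2→d25:H3→d26:-→d27:-→d28:H4→d29:-→d30:-→d31:-→d32:H2 -> H2
  lookup 120.248.0.24: bits 01111000111110000 walk d0:H3→d1:-→d2:-→d3:-→d4:-→d5:-→d6:-→d7:-→d8:-→d9:-→d10:-→d11:-→d12:-→d13:H4→d14:-→d15:-→d16:H4→d17:- -> H4
  - 233.203.77.214/32 clear@32
  lookup 120.248.74.17: bits 0111100011111000010010100001 walk d0:H3→d1:-→d2:-→d3:-→d4:-→d5:-→d6:-→d7:-→d8:-→d9:-→d10:-→d11:-→d12:-→d13:H4→d14:-→d15:-→d16:H4→d17:-→d18:-→d19:H2→d20:-→d21:-→d22:H1→d23:H3→d24:H3→d25:-→d26:-→d27:-→d28:H2 -> H2

== LOOKUPS ==
["H2","H2","H2","H2","H3","H2","H4","H3","H4","H4","H2","H4","H2"]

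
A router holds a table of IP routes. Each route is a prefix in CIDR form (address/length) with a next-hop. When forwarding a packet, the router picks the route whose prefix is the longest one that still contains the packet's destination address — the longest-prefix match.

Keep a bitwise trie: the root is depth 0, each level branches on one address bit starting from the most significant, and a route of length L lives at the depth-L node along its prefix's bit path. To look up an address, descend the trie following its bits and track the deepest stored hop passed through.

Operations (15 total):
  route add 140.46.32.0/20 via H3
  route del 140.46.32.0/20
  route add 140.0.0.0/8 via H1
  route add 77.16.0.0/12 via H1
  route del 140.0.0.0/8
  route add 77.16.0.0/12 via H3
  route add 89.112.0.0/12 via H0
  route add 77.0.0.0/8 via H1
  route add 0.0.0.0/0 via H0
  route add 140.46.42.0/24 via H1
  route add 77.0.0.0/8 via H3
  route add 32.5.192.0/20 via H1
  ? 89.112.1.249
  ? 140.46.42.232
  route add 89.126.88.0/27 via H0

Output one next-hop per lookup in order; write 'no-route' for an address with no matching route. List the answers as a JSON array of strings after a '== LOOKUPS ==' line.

Apply in order:
  add 140.46.32.0/20 -> H3 at depth 20
  del 140.46.32.0/20 (clear depth 20)
  add 140.0.0.0/8 -> H1 at depth 8
  add 77.16.0.0/12 -> H1 at depth 12
  del 140.0.0.0/8 (clear depth 8)
  add 77.16.0.0/12 -> H3 at depth 12
  add 89.112.0.0/12 -> H0 at depth 12
  add 77.0.0.0/8 -> H1 at depth 8
  add 0.0.0.0/0 -> H0 at depth 0
  add 140.46.42.0/24 -> H1 at depth 24
  add 77.0.0.0/8 -> H3 at depth 8
  add 32.5.192.0/20 -> H1 at depth 20
  ? 89.112.1.249  path d0:H0→d1:-→d2:-→d3:-→d4:-→d5:-→d6:-→d7:-→d8:-→d9:-→d10:-→d11:-→d12:H0  best=H0
  ? 140.46.42.232  path d0:H0→d1:-→d2:-→d3:-→d4:-→d5:-→d6:-→d7:-→d8:-→d9:-→d10:-→d11:-→d12:-→d13:-→d14:-→d15:-→d16:-→d17:-→d18:-→d19:-→d20:-→d21:-→d22:-→d23:-→d24:H1  best=H1
  add 89.126.88.0/27 -> H0 at depth 27

== LOOKUPS ==
["H0","H1"]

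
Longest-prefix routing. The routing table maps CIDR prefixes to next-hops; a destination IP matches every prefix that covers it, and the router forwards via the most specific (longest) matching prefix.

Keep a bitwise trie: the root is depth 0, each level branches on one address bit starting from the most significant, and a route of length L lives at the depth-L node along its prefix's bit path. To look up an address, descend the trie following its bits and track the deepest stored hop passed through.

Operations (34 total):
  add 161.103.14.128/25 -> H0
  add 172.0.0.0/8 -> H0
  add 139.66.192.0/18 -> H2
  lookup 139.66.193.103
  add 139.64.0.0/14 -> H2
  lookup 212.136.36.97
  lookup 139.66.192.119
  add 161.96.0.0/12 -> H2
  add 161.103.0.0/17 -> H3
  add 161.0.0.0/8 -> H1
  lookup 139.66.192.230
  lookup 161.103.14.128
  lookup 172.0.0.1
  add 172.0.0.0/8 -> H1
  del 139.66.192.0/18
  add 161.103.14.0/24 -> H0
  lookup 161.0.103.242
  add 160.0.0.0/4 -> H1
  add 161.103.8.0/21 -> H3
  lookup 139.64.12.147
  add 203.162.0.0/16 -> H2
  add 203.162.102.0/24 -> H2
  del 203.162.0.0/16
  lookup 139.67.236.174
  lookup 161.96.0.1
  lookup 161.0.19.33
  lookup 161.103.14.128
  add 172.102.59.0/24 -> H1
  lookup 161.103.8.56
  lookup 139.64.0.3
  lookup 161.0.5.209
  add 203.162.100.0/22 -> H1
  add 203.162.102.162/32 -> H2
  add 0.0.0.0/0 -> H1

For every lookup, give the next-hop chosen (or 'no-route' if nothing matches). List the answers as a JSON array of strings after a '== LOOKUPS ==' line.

Apply in order:
  + 161.103.14.128/25 (H0) depth=25
  + 172.0.0.0/8 (H0) depth=8
  + 139.66.192.0/18 (H2) depth=18
  lookup 139.66.193.103: bits 100010110100001011 walk d0:-→d1:-→d2:-→d3:-→d4:-→d5:-→d6:-→d7:-→d8:-→d9:-→d10:-→d11:-→d12:-→d13:-→d14:-→d15:-→d16:-→d17:-→d18:H2 -> H2
  + 139.64.0.0/14 (H2) depth=14
  lookup 212.136.36.97: bits 1 walk d0:-→d1:- -> no-route
  lookup 139.66.192.119: bits 100010110100001011 walk d0:-→d1:-→d2:-→d3:-→d4:-→d5:-→d6:-→d7:-→d8:-→d9:-→d10:-→d11:-→d12:-→d13:-→d14:H2→d15:-→d16:-→d17:-→d18:H2 -> H2
  + 161.96.0.0/12 (H2) depth=12
  + 161.103.0.0/17 (H3) depth=17
  + 161.0.0.0/8 (H1) depth=8
  lookup 139.66.192.230: bits 100010110100001011 walk d0:-→d1:-→d2:-→d3:-→d4:-→d5:-→d6:-→d7:-→d8:-→d9:-→d10:-→d11:-→d12:-→d13:-→d14:H2→d15:-→d16:-→d17:-→d18:H2 -> H2
  lookup 161.103.14.128: bits 1010000101100111000011101 walk d0:-→d1:-→d2:-→d3:-→d4:-→d5:-→d6:-→d7:-→d8:H1→d9:-→d10:-→d11:-→d12:H2→d13:-→d14:-→d15:-→d16:-→d17:H3→d18:-→d19:-→d20:-→d21:-→d22:-→d23:-→d24:-→d25:H0 -> H0
  lookup 172.0.0.1: bits 10101100 walk d0:-→d1:-→d2:-→d3:-→d4:-→d5:-→d6:-→d7:-→d8:H0 -> H0
  + 172.0.0.0/8 (H1) depth=8
  del 139.66.192.0/18 (clear depth 18)
  + 161.103.14.0/24 (H0) depth=24
  lookup 161.0.103.242: bits 101000010 walk d0:-→d1:-→d2:-→d3:-→d4:-→d5:-→d6:-→d7:-→d8:H1→d9:- -> H1
  + 160.0.0.0/4 (H1) depth=4
  + 161.103.8.0/21 (H3) depth=21
  lookup 139.64.12.147: bits 10001011010000 walk d0:-→d1:-→d2:-→d3:-→d4:-→d5:-→d6:-→d7:-→d8:-→d9:-→d10:-→d11:-→d12:-→d13:-→d14:H2 -> H2
  + 203.162.0.0/16 (H2) depth=16
  + 203.162.102.0/24 (H2) depth=24
  del 203.162.0.0/16 (clear depth 16)
  lookup 139.67.236.174: bits 100010110100001 walk d0:-→d1:-→d2:-→d3:-→d4:-→d5:-→d6:-→d7:-→d8:-→d9:-→d10:-→d11:-→d12:-→d13:-→d14:H2→d15:- -> H2
  lookup 161.96.0.1: bits 1010000101100 walk d0:-→d1:-→d2:-→d3:-→d4:H1→d5:-→d6:-→d7:-→d8:H1→d9:-→d10:-→d11:-→d12:H2→d13:- -> H2
  lookup 161.0.19.33: bits 101000010 walk d0:-→d1:-→d2:-→d3:-→d4:H1→d5:-→d6:-→d7:-→d8:H1→d9:- -> H1
  lookup 161.103.14.128: bits 1010000101100111000011101 walk d0:-→d1:-→d2:-→d3:-→d4:H1→d5:-→d6:-→d7:-→d8:H1→d9:-→d10:-→d11:-→d12:H2→d13:-→d14:-→d15:-→d16:-→d17:H3→d18:-→d19:-→d20:-→d21:H3→d22:-→d23:-→d24:H0→d25:H0 -> H0
  + 172.102.59.0/24 (H1) depth=24
  lookup 161.103.8.56: bits 101000010110011100001 walk d0:-→d1:-→d2:-→d3:-→d4:H1→d5:-→d6:-→d7:-→d8:H1→d9:-→d10:-→d11:-→d12:H2→d13:-→d14:-→d15:-→d16:-→d17:H3→d18:-→d19:-→d20:-→d21:H3 -> H3
  lookup 139.64.0.3: bits 10001011010000 walk d0:-→d1:-→d2:-→d3:-→d4:-→d5:-→d6:-→d7:-→d8:-→d9:-→d10:-→d11:-→d12:-→d13:-→d14:H2 -> H2
  lookup 161.0.5.209: bits 101000010 walk d0:-→d1:-→d2:-→d3:-→d4:H1→d5:-→d6:-→d7:-→d8:H1→d9:- -> H1
  + 203.162.100.0/22 (H1) depth=22
  + 203.162.102.162/32 (H2) depth=32
  + 0.0.0.0/0 (H1) depth=0

== LOOKUPS ==
["H2","no-route","H2","H2","H0","H0","H1","H2","H2","H2","H1","H0","H3","H2","H1"]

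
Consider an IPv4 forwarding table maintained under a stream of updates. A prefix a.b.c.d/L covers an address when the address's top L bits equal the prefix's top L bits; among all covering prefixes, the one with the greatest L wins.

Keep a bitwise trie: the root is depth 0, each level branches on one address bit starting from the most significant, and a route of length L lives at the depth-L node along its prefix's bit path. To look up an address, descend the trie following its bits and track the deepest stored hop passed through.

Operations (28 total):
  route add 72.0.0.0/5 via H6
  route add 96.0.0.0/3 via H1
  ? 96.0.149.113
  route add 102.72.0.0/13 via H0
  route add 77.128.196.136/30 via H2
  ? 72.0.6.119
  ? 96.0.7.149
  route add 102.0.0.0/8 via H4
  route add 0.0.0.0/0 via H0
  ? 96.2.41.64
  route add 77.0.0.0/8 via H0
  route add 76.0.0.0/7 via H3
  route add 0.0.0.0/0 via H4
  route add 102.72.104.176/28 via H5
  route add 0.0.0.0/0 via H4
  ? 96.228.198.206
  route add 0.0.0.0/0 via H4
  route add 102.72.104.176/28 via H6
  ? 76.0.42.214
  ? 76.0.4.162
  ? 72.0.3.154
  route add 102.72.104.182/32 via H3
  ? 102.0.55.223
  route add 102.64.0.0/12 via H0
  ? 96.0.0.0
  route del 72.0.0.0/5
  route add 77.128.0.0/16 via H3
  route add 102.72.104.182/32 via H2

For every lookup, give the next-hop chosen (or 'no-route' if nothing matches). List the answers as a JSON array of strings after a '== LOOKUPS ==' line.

Process each operation:
  + 72.0.0.0/5 (H6) depth=5
  + 96.0.0.0/3 (H1) depth=3
  lookup 96.0.149.113: bits 011 walk d0:-→d1:-→d2:-→d3:H1 -> H1
  + 102.72.0.0/13 (H0) depth=13
  + 77.128.196.136/30 (H2) depth=30
  lookup 72.0.6.119: bits 01001 walk d0:-→d1:-→d2:-→d3:-→d4:-→d5:H6 -> H6
  lookup 96.0.7.149: bits 01100 walk d0:-→d1:-→d2:-→d3:H1→d4:-→d5:- -> H1
  + 102.0.0.0/8 (H4) depth=8
  + 0.0.0.0/0 (H0) depth=0
  lookup 96.2.41.64: bits 01100 walk d0:H0→d1:-→d2:-→d3:H1→d4:-→d5:- -> H1
  + 77.0.0.0/8 (H0) depth=8
  + 76.0.0.0/7 (H3) depth=7
  + 0.0.0.0/0 (H4) depth=0
  + 102.72.104.176/28 (H5) depth=28
  + 0.0.0.0/0 (H4) depth=0
  lookup 96.228.198.206: bits 01100 walk d0:H4→d1:-→d2:-→d3:H1→d4:-→d5:- -> H1
  + 0.0.0.0/0 (H4) depth=0
  + 102.72.104.176/28 (H6) depth=28
  lookup 76.0.42.214: bits 0100110 walk d0:H4→d1:-→d2:-→d3:-→d4:-→d5:H6→d6:-→d7:H3 -> H3
  lookup 76.0.4.162: bits 0100110 walk d0:H4→d1:-→d2:-→d3:-→d4:-→d5:H6→d6:-→d7:H3 -> H3
  lookup 72.0.3.154: bits 01001 walk d0:H4→d1:-→d2:-→d3:-→d4:-→d5:H6 -> H6
  + 102.72.104.182/32 (H3) depth=32
  lookup 102.0.55.223: bits 011001100 walk d0:H4→d1:-→d2:-→d3:H1→d4:-→d5:-→d6:-→d7:-→d8:H4→d9:- -> H4
  + 102.64.0.0/12 (H0) depth=12
  lookup 96.0.0.0: bits 01100 walk d0:H4→d1:-→d2:-→d3:H1→d4:-→d5:- -> H1
  del 72.0.0.0/5 (clear depth 5)
  + 77.128.0.0/16 (H3) depth=16
  + 102.72.104.182/32 (H2) depth=32

== LOOKUPS ==
["H1","H6","H1","H1","H1","H3","H3","H6","H4","H1"]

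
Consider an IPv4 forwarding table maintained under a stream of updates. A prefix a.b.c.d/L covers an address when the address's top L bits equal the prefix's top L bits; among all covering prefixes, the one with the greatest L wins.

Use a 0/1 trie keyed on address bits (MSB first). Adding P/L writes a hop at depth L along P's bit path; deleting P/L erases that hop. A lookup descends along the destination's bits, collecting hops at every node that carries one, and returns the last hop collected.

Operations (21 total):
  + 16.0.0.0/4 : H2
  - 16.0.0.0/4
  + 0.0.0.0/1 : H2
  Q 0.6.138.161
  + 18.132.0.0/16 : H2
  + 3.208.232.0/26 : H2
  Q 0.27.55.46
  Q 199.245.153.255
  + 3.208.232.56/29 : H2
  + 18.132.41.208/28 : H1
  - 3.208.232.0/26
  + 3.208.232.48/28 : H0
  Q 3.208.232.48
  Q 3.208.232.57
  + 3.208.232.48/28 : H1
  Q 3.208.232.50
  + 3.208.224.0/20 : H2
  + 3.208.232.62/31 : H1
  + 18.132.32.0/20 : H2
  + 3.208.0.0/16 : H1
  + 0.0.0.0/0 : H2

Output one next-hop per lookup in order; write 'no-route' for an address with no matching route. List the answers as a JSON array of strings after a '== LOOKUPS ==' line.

Trace:
  + 16.0.0.0/4 (H2) depth=4
  - 16.0.0.0/4 clear@4
  + 0.0.0.0/1 (H2) depth=1
  Q 0.6.138.161: descend 000 ; hops seen [H2] ; pick H2
  + 18.132.0.0/16 (H2) depth=16
  + 3.208.232.0/26 (H2) depth=26
  Q 0.27.55.46: descend 000000 ; hops seen [H2] ; pick H2
  Q 199.245.153.255: descend ε ; hops seen [∅] ; pick no-route
  + 3.208.232.56/29 (H2) depth=29
  + 18.132.41.208/28 (H1) depth=28
  - 3.208.232.0/26 clear@26
  + 3.208.232.48/28 (H0) depth=28
  Q 3.208.232.48: descend 0000001111010000111010000011 ; hops seen [H2,H0] ; pick H0
  Q 3.208.232.57: descend 00000011110100001110100000111 ; hops seen [H2,H0,H2] ; pick H2
  + 3.208.232.48/28 (H1) depth=28
  Q 3.208.232.50: descend 0000001111010000111010000011 ; hops seen [H2,H1] ; pick H1
  + 3.208.224.0/20 (H2) depth=20
  + 3.208.232.62/31 (H1) depth=31
  + 18.132.32.0/20 (H2) depth=20
  + 3.208.0.0/16 (H1) depth=16
  + 0.0.0.0/0 (H2) depth=0

== LOOKUPS ==
["H2","H2","no-route","H0","H2","H1"]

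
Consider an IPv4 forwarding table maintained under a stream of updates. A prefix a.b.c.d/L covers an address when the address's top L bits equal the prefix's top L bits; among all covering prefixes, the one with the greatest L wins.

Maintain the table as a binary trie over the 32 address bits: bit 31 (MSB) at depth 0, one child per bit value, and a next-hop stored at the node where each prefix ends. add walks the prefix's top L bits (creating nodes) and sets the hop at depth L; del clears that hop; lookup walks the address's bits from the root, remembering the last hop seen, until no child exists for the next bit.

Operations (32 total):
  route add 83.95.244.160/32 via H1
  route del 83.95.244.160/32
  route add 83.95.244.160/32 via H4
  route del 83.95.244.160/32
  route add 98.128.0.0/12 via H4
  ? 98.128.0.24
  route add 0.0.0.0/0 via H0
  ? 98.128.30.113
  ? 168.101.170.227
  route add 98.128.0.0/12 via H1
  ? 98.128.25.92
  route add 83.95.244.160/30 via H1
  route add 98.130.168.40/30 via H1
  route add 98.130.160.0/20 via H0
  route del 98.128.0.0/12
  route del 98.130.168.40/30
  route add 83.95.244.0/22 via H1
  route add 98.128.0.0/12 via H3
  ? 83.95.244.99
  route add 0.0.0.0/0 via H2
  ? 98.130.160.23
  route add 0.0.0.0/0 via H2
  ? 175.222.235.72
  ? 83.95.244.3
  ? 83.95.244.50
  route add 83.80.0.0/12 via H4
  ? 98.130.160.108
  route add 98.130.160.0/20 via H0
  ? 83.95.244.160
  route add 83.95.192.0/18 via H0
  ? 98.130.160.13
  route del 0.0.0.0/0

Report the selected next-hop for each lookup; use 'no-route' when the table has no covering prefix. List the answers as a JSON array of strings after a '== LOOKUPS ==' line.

Process each operation:
  + 83.95.244.160/32 (H1) depth=32
  del 83.95.244.160/32 (clear depth 32)
  + 83.95.244.160/32 (H4) depth=32
  del 83.95.244.160/32 (clear depth 32)
  + 98.128.0.0/12 (H4) depth=12
  ? 98.128.0.24  path d0:-→d1:-→d2:-→d3:-→d4:-→d5:-→d6:-→d7:-→d8:-→d9:-→d10:-→d11:-→d12:H4  best=H4
  + 0.0.0.0/0 (H0) depth=0
  ? 98.128.30.113  path d0:H0→d1:-→d2:-→d3:-→d4:-→d5:-→d6:-→d7:-→d8:-→d9:-→d10:-→d11:-→d12:H4  best=H4
  ? 168.101.170.227  path d0:H0  best=H0
  + 98.128.0.0/12 (H1) depth=12
  ? 98.128.25.92  path d0:H0→d1:-→d2:-→d3:-→d4:-→d5:-→d6:-→d7:-→d8:-→d9:-→d10:-→d11:-→d12:H1  best=H1
  + 83.95.244.160/30 (H1) depth=30
  + 98.130.168.40/30 (H1) depth=30
  + 98.130.160.0/20 (H0) depth=20
  del 98.128.0.0/12 (clear depth 12)
  del 98.130.168.40/30 (clear depth 30)
  + 83.95.244.0/22 (H1) depth=22
  + 98.128.0.0/12 (H3) depth=12
  ? 83.95.244.99  path d0:H0→d1:-→d2:-→d3:-→d4:-→d5:-→d6:-→d7:-→d8:-→d9:-→d10:-→d11:-→d12:-→d13:-→d14:-→d15:-→d16:-→d17:-→d18:-→d19:-→d20:-→d21:-→d22:H1→d23:-→d24:-  best=H1
  + 0.0.0.0/0 (H2) depth=0
  ? 98.130.160.23  path d0:H2→d1:-→d2:-→d3:-→d4:-→d5:-→d6:-→d7:-→d8:-→d9:-→d10:-→d11:-→d12:H3→d13:-→d14:-→d15:-→d16:-→d17:-→d18:-→d19:-→d20:H0  best=H0
  + 0.0.0.0/0 (H2) depth=0
  ? 175.222.235.72  path d0:H2  best=H2
  ? 83.95.244.3  path d0:H2→d1:-→d2:-→d3:-→d4:-→d5:-→d6:-→d7:-→d8:-→d9:-→d10:-→d11:-→d12:-→d13:-→d14:-→d15:-→d16:-→d17:-→d18:-→d19:-→d20:-→d21:-→d22:H1→d23:-→d24:-  best=H1
  ? 83.95.244.50  path d0:H2→d1:-→d2:-→d3:-→d4:-→d5:-→d6:-→d7:-→d8:-→d9:-→d10:-→d11:-→d12:-→d13:-→d14:-→d15:-→d16:-→d17:-→d18:-→d19:-→d20:-→d21:-→d22:H1→d23:-→d24:-  best=H1
  + 83.80.0.0/12 (H4) depth=12
  ? 98.130.160.108  path d0:H2→d1:-→d2:-→d3:-→d4:-→d5:-→d6:-→d7:-→d8:-→d9:-→d10:-→d11:-→d12:H3→d13:-→d14:-→d15:-→d16:-→d17:-→d18:-→d19:-→d20:H0  best=H0
  + 98.130.160.0/20 (H0) depth=20
  ? 83.95.244.160  path d0:H2→d1:-→d2:-→d3:-→d4:-→d5:-→d6:-→d7:-→d8:-→d9:-→d10:-→d11:-→d12:H4→d13:-→d14:-→d15:-→d16:-→d17:-→d18:-→d19:-→d20:-→d21:-→d22:H1→d23:-→d24:-→d25:-→d26:-→d27:-→d28:-→d29:-→d30:H1→d31:-→d32:-  best=H1
  + 83.95.192.0/18 (H0) depth=18
  ? 98.130.160.13  path d0:H2→d1:-→d2:-→d3:-→d4:-→d5:-→d6:-→d7:-→d8:-→d9:-→d10:-→d11:-→d12:H3→d13:-→d14:-→d15:-→d16:-→d17:-→d18:-→d19:-→d20:H0  best=H0
  del 0.0.0.0/0 (clear depth 0)

== LOOKUPS ==
["H4","H4","H0","H1","H1","H0","H2","H1","H1","H0","H1","H0"]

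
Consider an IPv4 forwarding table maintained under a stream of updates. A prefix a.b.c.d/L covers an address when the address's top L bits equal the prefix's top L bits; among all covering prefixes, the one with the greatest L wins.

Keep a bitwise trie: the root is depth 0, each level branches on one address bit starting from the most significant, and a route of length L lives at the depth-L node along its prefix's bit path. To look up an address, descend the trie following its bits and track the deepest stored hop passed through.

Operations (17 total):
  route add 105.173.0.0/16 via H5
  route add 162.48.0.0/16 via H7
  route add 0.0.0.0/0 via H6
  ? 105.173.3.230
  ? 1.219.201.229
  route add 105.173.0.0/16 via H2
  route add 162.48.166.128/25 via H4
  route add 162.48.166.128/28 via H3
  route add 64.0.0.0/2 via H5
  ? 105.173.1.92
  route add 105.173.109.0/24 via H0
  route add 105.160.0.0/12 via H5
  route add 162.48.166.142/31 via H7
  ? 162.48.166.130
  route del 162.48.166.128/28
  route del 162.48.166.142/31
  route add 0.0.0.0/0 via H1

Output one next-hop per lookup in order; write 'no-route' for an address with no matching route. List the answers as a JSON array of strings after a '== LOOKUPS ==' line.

Process each operation:
  + 105.173.0.0/16 (H5) depth=16
  + 162.48.0.0/16 (H7) depth=16
  + 0.0.0.0/0 (H6) depth=0
  ? 105.173.3.230  path d0:H6→d1:-→d2:-→d3:-→d4:-→d5:-→d6:-→d7:-→d8:-→d9:-→d10:-→d11:-→d12:-→d13:-→d14:-→d15:-→d16:H5  best=H5
  ? 1.219.201.229  path d0:H6→d1:-  best=H6
  + 105.173.0.0/16 (H2) depth=16
  + 162.48.166.128/25 (H4) depth=25
  + 162.48.166.128/28 (H3) depth=28
  + 64.0.0.0/2 (H5) depth=2
  ? 105.173.1.92  path d0:H6→d1:-→d2:H5→d3:-→d4:-→d5:-→d6:-→d7:-→d8:-→d9:-→d10:-→d11:-→d12:-→d13:-→d14:-→d15:-→d16:H2  best=H2
  + 105.173.109.0/24 (H0) depth=24
  + 105.160.0.0/12 (H5) depth=12
  + 162.48.166.142/31 (H7) depth=31
  ? 162.48.166.130  path d0:H6→d1:-→d2:-→d3:-→d4:-→d5:-→d6:-→d7:-→d8:-→d9:-→d10:-→d11:-→d12:-→d13:-→d14:-→d15:-→d16:H7→d17:-→d18:-→d19:-→d20:-→d21:-→d22:-→d23:-→d24:-→d25:H4→d26:-→d27:-→d28:H3  best=H3
  - 162.48.166.128/28 clear@28
  - 162.48.166.142/31 clear@31
  + 0.0.0.0/0 (H1) depth=0

== LOOKUPS ==
["H5","H6","H2","H3"]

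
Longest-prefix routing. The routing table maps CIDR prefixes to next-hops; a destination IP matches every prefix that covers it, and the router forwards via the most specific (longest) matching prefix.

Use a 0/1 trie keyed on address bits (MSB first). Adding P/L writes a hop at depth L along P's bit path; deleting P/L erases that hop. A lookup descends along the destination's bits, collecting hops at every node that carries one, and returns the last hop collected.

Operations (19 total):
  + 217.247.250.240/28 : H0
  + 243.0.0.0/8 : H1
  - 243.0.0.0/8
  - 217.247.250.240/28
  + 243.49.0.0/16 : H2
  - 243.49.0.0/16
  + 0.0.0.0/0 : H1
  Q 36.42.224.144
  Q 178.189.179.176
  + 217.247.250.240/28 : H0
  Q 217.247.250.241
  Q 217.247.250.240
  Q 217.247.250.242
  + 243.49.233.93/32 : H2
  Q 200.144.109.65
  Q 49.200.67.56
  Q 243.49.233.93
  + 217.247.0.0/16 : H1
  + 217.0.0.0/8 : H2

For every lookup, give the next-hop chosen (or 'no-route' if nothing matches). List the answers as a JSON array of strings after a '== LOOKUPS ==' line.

Trace:
  add 217.247.250.240/28 -> H0 at depth 28
  add 243.0.0.0/8 -> H1 at depth 8
  del 243.0.0.0/8 (clear depth 8)
  del 217.247.250.240/28 (clear depth 28)
  add 243.49.0.0/16 -> H2 at depth 16
  del 243.49.0.0/16 (clear depth 16)
  add 0.0.0.0/0 -> H1 at depth 0
  lookup 36.42.224.144: bits ε walk d0:H1 -> H1
  lookup 178.189.179.176: bits 1 walk d0:H1→d1:- -> H1
  add 217.247.250.240/28 -> H0 at depth 28
  lookup 217.247.250.241: bits 1101100111110111111110101111 walk d0:H1→d1:-→d2:-→d3:-→d4:-→d5:-→d6:-→d7:-→d8:-→d9:-→d10:-→d11:-→d12:-→d13:-→d14:-→d15:-→d16:-→d17:-→d18:-→d19:-→d20:-→d21:-→d22:-→d23:-→d24:-→d25:-→d26:-→d27:-→d28:H0 -> H0
  lookup 217.247.250.240: bits 1101100111110111111110101111 walk d0:H1→d1:-→d2:-→d3:-→d4:-→d5:-→d6:-→d7:-→d8:-→d9:-→d10:-→d11:-→d12:-→d13:-→d14:-→d15:-→d16:-→d17:-→d18:-→d19:-→d20:-→d21:-→d22:-→d23:-→d24:-→d25:-→d26:-→d27:-→d28:H0 -> H0
  lookup 217.247.250.242: bits 1101100111110111111110101111 walk d0:H1→d1:-→d2:-→d3:-→d4:-→d5:-→d6:-→d7:-→d8:-→d9:-→d10:-→d11:-→d12:-→d13:-→d14:-→d15:-→d16:-→d17:-→d18:-→d19:-→d20:-→d21:-→d22:-→d23:-→d24:-→d25:-→d26:-→d27:-→d28:H0 -> H0
  add 243.49.233.93/32 -> H2 at depth 32
  lookup 200.144.109.65: bits 110 walk d0:H1→d1:-→d2:-→d3:- -> H1
  lookup 49.200.67.56: bits ε walk d0:H1 -> H1
  lookup 243.49.233.93: bits 11110011001100011110100101011101 walk d0:H1→d1:-→d2:-→d3:-→d4:-→d5:-→d6:-→d7:-→d8:-→d9:-→d10:-→d11:-→d12:-→d13:-→d14:-→d15:-→d16:-→d17:-→d18:-→d19:-→d20:-→d21:-→d22:-→d23:-→d24:-→d25:-→d26:-→d27:-→d28:-→d29:-→d30:-→d31:-→d32:H2 -> H2
  add 217.247.0.0/16 -> H1 at depth 16
  add 217.0.0.0/8 -> H2 at depth 8

== LOOKUPS ==
["H1","H1","H0","H0","H0","H1","H1","H2"]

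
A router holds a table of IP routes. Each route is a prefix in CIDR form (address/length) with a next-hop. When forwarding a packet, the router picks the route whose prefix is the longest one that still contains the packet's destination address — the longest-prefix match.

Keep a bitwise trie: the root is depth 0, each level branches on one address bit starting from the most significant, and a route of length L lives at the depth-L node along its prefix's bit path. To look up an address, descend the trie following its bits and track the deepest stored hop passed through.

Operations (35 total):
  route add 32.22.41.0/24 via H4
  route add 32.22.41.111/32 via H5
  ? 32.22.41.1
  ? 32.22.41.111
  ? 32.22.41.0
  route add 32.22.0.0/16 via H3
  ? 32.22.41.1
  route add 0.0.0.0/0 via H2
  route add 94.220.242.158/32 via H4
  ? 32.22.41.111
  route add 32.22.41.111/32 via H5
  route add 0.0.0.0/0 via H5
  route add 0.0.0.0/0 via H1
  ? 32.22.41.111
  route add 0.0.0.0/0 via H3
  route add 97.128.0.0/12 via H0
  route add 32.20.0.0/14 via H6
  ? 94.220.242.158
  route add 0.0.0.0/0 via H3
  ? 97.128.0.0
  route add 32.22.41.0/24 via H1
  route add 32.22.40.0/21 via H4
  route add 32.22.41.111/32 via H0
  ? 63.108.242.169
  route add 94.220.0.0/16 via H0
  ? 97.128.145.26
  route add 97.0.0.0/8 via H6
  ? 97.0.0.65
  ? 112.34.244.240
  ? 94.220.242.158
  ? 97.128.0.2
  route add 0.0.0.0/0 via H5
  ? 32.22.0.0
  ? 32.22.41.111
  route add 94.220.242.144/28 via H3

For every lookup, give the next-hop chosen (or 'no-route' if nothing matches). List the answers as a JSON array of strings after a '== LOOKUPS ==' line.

Trace:
  add 32.22.41.0/24 -> H4 at depth 24
  add 32.22.41.111/32 -> H5 at depth 32
  lookup 32.22.41.1: bits 0010000000010110001010010 walk d0:-→d1:-→d2:-→d3:-→d4:-→d5:-→d6:-→d7:-→d8:-→d9:-→d10:-→d11:-→d12:-→d13:-→d14:-→d15:-→d16:-→d17:-→d18:-→d19:-→d20:-→d21:-→d22:-→d23:-→d24:H4→d25:- -> H4
  lookup 32.22.41.111: bits 00100000000101100010100101101111 walk d0:-→d1:-→d2:-→d3:-→d4:-→d5:-→d6:-→d7:-→d8:-→d9:-→d10:-→d11:-→d12:-→d13:-→d14:-→d15:-→d16:-→d17:-→d18:-→d19:-→d20:-→d21:-→d22:-→d23:-→d24:H4→d25:-→d26:-→d27:-→d28:-→d29:-→d30:-→d31:-→d32:H5 -> H5
  lookup 32.22.41.0: bits 0010000000010110001010010 walk d0:-→d1:-→d2:-→d3:-→d4:-→d5:-→d6:-→d7:-→d8:-→d9:-→d10:-→d11:-→d12:-→d13:-→d14:-→d15:-→d16:-→d17:-→d18:-→d19:-→d20:-→d21:-→d22:-→d23:-→d24:H4→d25:- -> H4
  add 32.22.0.0/16 -> H3 at depth 16
  lookup 32.22.41.1: bits 0010000000010110001010010 walk d0:-→d1:-→d2:-→d3:-→d4:-→d5:-→d6:-→d7:-→d8:-→d9:-→d10:-→d11:-→d12:-→d13:-→d14:-→d15:-→d16:H3→d17:-→d18:-→d19:-→d20:-→d21:-→d22:-→d23:-→d24:H4→d25:- -> H4
  add 0.0.0.0/0 -> H2 at depth 0
  add 94.220.242.158/32 -> H4 at depth 32
  lookup 32.22.41.111: bits 00100000000101100010100101101111 walk d0:H2→d1:-→d2:-→d3:-→d4:-→d5:-→d6:-→d7:-→d8:-→d9:-→d10:-→d11:-→d12:-→d13:-→d14:-→d15:-→d16:H3→d17:-→d18:-→d19:-→d20:-→d21:-→d22:-→d23:-→d24:H4→d25:-→d26:-→d27:-→d28:-→d29:-→d30:-→d31:-→d32:H5 -> H5
  add 32.22.41.111/32 -> H5 at depth 32
  add 0.0.0.0/0 -> H5 at depth 0
  add 0.0.0.0/0 -> H1 at depth 0
  lookup 32.22.41.111: bits 00100000000101100010100101101111 walk d0:H1→d1:-→d2:-→d3:-→d4:-→d5:-→d6:-→d7:-→d8:-→d9:-→d10:-→d11:-→d12:-→d13:-→d14:-→d15:-→d16:H3→d17:-→d18:-→d19:-→d20:-→d21:-→d22:-→d23:-→d24:H4→d25:-→d26:-→d27:-→d28:-→d29:-→d30:-→d31:-→d32:H5 -> H5
  add 0.0.0.0/0 -> H3 at depth 0
  add 97.128.0.0/12 -> H0 at depth 12
  add 32.20.0.0/14 -> H6 at depth 14
  lookup 94.220.242.158: bits 01011110110111001111001010011110 walk d0:H3→d1:-→d2:-→d3:-→d4:-→d5:-→d6:-→d7:-→d8:-→d9:-→d10:-→d11:-→d12:-→d13:-→d14:-→d15:-→d16:-→d17:-→d18:-→d19:-→d20:-→d21:-→d22:-→d23:-→d24:-→d25:-→d26:-→d27:-→d28:-→d29:-→d30:-→d31:-→d32:H4 -> H4
  add 0.0.0.0/0 -> H3 at depth 0
  lookup 97.128.0.0: bits 011000011000 walk d0:H3→d1:-→d2:-→d3:-→d4:-→d5:-→d6:-→d7:-→d8:-→d9:-→d10:-→d11:-→d12:H0 -> H0
  add 32.22.41.0/24 -> H1 at depth 24
  add 32.22.40.0/21 -> H4 at depth 21
  add 32.22.41.111/32 -> H0 at depth 32
  lookup 63.108.242.169: bits 001 walk d0:H3→d1:-→d2:-→d3:- -> H3
  add 94.220.0.0/16 -> H0 at depth 16
  lookup 97.128.145.26: bits 011000011000 walk d0:H3→d1:-→d2:-→d3:-→d4:-→d5:-→d6:-→d7:-→d8:-→d9:-→d10:-→d11:-→d12:H0 -> H0
  add 97.0.0.0/8 -> H6 at depth 8
  lookup 97.0.0.65: bits 01100001 walk d0:H3→d1:-→d2:-→d3:-→d4:-→d5:-→d6:-→d7:-→d8:H6 -> H6
  lookup 112.34.244.240: bits 011 walk d0:H3→d1:-→d2:-→d3:- -> H3
  lookup 94.220.242.158: bits 01011110110111001111001010011110 walk d0:H3→d1:-→d2:-→d3:-→d4:-→d5:-→d6:-→d7:-→d8:-→d9:-→d10:-→d11:-→d12:-→d13:-→d14:-→d15:-→d16:H0→d17:-→d18:-→d19:-→d20:-→d21:-→d22:-→d23:-→d24:-→d25:-→d26:-→d27:-→d28:-→d29:-→d30:-→d31:-→d32:H4 -> H4
  lookup 97.128.0.2: bits 011000011000 walk d0:H3→d1:-→d2:-→d3:-→d4:-→d5:-→d6:-→d7:-→d8:H6→d9:-→d10:-→d11:-→d12:H0 -> H0
  add 0.0.0.0/0 -> H5 at depth 0
  lookup 32.22.0.0: bits 001000000001011000 walk d0:H5→d1:-→d2:-→d3:-→d4:-→d5:-→d6:-→d7:-→d8:-→d9:-→d10:-→d11:-→d12:-→d13:-→d14:H6→d15:-→d16:H3→d17:-→d18:- -> H3
  lookup 32.22.41.111: bits 00100000000101100010100101101111 walk d0:H5→d1:-→d2:-→d3:-→d4:-→d5:-→d6:-→d7:-→d8:-→d9:-→d10:-→d11:-→d12:-→d13:-→d14:H6→d15:-→d16:H3→d17:-→d18:-→d19:-→d20:-→d21:H4→d22:-→d23:-→d24:H1→d25:-→d26:-→d27:-→d28:-→d29:-→d30:-→d31:-→d32:H0 -> H0
  add 94.220.242.144/28 -> H3 at depth 28

== LOOKUPS ==
["H4","H5","H4","H4","H5","H5","H4","H0","H3","H0","H6","H3","H4","H0","H3","H0"]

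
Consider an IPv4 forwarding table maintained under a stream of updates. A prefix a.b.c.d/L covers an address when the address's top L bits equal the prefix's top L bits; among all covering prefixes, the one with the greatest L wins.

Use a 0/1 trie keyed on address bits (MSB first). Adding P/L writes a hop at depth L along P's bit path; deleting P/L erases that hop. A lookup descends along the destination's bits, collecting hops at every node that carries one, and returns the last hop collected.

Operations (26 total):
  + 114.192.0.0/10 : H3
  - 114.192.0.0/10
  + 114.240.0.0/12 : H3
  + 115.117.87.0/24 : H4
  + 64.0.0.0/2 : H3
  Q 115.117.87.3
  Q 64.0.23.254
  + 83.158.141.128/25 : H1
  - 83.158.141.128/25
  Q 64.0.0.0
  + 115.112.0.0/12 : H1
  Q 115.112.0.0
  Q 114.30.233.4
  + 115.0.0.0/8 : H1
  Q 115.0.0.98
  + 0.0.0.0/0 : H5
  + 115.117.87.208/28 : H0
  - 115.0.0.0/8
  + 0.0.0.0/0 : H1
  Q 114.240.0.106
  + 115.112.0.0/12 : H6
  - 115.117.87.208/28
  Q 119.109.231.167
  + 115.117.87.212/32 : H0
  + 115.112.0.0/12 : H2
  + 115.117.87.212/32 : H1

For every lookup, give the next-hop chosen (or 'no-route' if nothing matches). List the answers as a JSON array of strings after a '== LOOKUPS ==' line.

Trace:
  add 114.192.0.0/10 -> H3 at depth 10
  del 114.192.0.0/10 (clear depth 10)
  add 114.240.0.0/12 -> H3 at depth 12
  add 115.117.87.0/24 -> H4 at depth 24
  add 64.0.0.0/2 -> H3 at depth 2
  ? 115.117.87.3  path d0:-→d1:-→d2:H3→d3:-→d4:-→d5:-→d6:-→d7:-→d8:-→d9:-→d10:-→d11:-→d12:-→d13:-→d14:-→d15:-→d16:-→d17:-→d18:-→d19:-→d20:-→d21:-→d22:-→d23:-→d24:H4  best=H4
  ? 64.0.23.254  path d0:-→d1:-→d2:H3  best=H3
  add 83.158.141.128/25 -> H1 at depth 25
  del 83.158.141.128/25 (clear depth 25)
  ? 64.0.0.0  path d0:-→d1:-→d2:H3→d3:-  best=H3
  add 115.112.0.0/12 -> H1 at depth 12
  ? 115.112.0.0  path d0:-→d1:-→d2:H3→d3:-→d4:-→d5:-→d6:-→d7:-→d8:-→d9:-→d10:-→d11:-→d12:H1→d13:-  best=H1
  ? 114.30.233.4  path d0:-→d1:-→d2:H3→d3:-→d4:-→d5:-→d6:-→d7:-→d8:-  best=H3
  add 115.0.0.0/8 -> H1 at depth 8
  ? 115.0.0.98  path d0:-→d1:-→d2:H3→d3:-→d4:-→d5:-→d6:-→d7:-→d8:H1→d9:-  best=H1
  add 0.0.0.0/0 -> H5 at depth 0
  add 115.117.87.208/28 -> H0 at depth 28
  del 115.0.0.0/8 (clear depth 8)
  add 0.0.0.0/0 -> H1 at depth 0
  ? 114.240.0.106  path d0:H1→d1:-→d2:H3→d3:-→d4:-→d5:-→d6:-→d7:-→d8:-→d9:-→d10:-→d11:-→d12:H3  best=H3
  add 115.112.0.0/12 -> H6 at depth 12
  del 115.117.87.208/28 (clear depth 28)
  ? 119.109.231.167  path d0:H1→d1:-→d2:H3→d3:-→d4:-→d5:-  best=H3
  add 115.117.87.212/32 -> H0 at depth 32
  add 115.112.0.0/12 -> H2 at depth 12
  add 115.117.87.212/32 -> H1 at depth 32

== LOOKUPS ==
["H4","H3","H3","H1","H3","H1","H3","H3"]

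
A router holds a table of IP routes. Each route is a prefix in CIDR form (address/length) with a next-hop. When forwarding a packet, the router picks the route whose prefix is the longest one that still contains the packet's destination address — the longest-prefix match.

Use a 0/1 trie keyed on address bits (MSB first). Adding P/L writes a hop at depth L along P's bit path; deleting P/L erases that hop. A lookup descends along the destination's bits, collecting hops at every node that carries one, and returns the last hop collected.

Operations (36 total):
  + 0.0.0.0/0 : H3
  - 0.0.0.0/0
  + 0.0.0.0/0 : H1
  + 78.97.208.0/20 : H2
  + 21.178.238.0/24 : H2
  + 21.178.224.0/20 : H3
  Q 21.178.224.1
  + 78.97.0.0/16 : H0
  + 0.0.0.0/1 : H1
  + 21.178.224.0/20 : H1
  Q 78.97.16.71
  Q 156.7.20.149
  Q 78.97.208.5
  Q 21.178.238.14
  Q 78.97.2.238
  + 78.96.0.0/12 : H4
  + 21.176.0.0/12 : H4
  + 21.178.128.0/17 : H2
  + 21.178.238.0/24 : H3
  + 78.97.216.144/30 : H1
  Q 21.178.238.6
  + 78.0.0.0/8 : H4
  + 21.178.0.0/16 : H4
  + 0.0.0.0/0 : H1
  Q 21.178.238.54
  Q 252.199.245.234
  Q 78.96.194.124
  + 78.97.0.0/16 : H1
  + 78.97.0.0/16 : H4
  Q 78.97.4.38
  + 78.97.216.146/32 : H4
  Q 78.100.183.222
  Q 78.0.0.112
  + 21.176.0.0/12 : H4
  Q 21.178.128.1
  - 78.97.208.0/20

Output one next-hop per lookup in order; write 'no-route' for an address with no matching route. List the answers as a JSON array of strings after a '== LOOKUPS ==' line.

Apply in order:
  + 0.0.0.0/0 (H3) depth=0
  - 0.0.0.0/0 clear@0
  + 0.0.0.0/0 (H1) depth=0
  + 78.97.208.0/20 (H2) depth=20
  + 21.178.238.0/24 (H2) depth=24
  + 21.178.224.0/20 (H3) depth=20
  Q 21.178.224.1: descend 00010101101100101110 ; hops seen [H1,H3] ; pick H3
  + 78.97.0.0/16 (H0) depth=16
  + 0.0.0.0/1 (H1) depth=1
  + 21.178.224.0/20 (H1) depth=20
  Q 78.97.16.71: descend 0100111001100001 ; hops seen [H1,H1,H0] ; pick H0
  Q 156.7.20.149: descend ε ; hops seen [H1] ; pick H1
  Q 78.97.208.5: descend 01001110011000011101 ; hops seen [H1,H1,H0,H2] ; pick H2
  Q 21.178.238.14: descend 000101011011001011101110 ; hops seen [H1,H1,H1,H2] ; pick H2
  Q 78.97.2.238: descend 0100111001100001 ; hops seen [H1,H1,H0] ; pick H0
  + 78.96.0.0/12 (H4) depth=12
  + 21.176.0.0/12 (H4) depth=12
  + 21.178.128.0/17 (H2) depth=17
  + 21.178.238.0/24 (H3) depth=24
  + 78.97.216.144/30 (H1) depth=30
  Q 21.178.238.6: descend 000101011011001011101110 ; hops seen [H1,H1,H4,H2,H1,H3] ; pick H3
  + 78.0.0.0/8 (H4) depth=8
  + 21.178.0.0/16 (H4) depth=16
  + 0.0.0.0/0 (H1) depth=0
  Q 21.178.238.54: descend 000101011011001011101110 ; hops seen [H1,H1,H4,H4,H2,H1,H3] ; pick H3
  Q 252.199.245.234: descend ε ; hops seen [H1] ; pick H1
  Q 78.96.194.124: descend 010011100110000 ; hops seen [H1,H1,H4,H4] ; pick H4
  + 78.97.0.0/16 (H1) depth=16
  + 78.97.0.0/16 (H4) depth=16
  Q 78.97.4.38: descend 0100111001100001 ; hops seen [H1,H1,H4,H4,H4] ; pick H4
  + 78.97.216.146/32 (H4) depth=32
  Q 78.100.183.222: descend 0100111001100 ; hops seen [H1,H1,H4,H4] ; pick H4
  Q 78.0.0.112: descend 010011100 ; hops seen [H1,H1,H4] ; pick H4
  + 21.176.0.0/12 (H4) depth=12
  Q 21.178.128.1: descend 00010101101100101 ; hops seen [H1,H1,H4,H4,H2] ; pick H2
  - 78.97.208.0/20 clear@20

== LOOKUPS ==
["H3","H0","H1","H2","H2","H0","H3","H3","H1","H4","H4","H4","H4","H2"]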